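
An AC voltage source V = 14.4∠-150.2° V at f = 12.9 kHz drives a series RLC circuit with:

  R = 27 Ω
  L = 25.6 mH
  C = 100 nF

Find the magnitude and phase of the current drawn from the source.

Step 1 — Angular frequency: ω = 2π·f = 2π·1.29e+04 = 8.105e+04 rad/s.
Step 2 — Component impedances:
  R: Z = R = 27 Ω
  L: Z = jωL = j·8.105e+04·0.0256 = 0 + j2075 Ω
  C: Z = 1/(jωC) = -j/(ω·C) = 0 - j123.4 Ω
Step 3 — Series combination: Z_total = R + L + C = 27 + j1952 Ω = 1952∠89.2° Ω.
Step 4 — Source phasor: V = 14.4∠-150.2° V = -12.5 - j7.156 V.
Step 5 — Ohm's law: I = V / Z_total = (-12.5 - j7.156) / (27 + j1952) = -0.003755 + j0.006351 A.
Step 6 — Convert to polar: |I| = 0.007378 A, ∠I = 120.6°.

I = 0.007378∠120.6° A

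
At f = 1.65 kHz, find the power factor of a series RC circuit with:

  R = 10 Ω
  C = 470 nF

Step 1 — Angular frequency: ω = 2π·f = 2π·1650 = 1.037e+04 rad/s.
Step 2 — Component impedances:
  R: Z = R = 10 Ω
  C: Z = 1/(jωC) = -j/(ω·C) = 0 - j205.2 Ω
Step 3 — Series combination: Z_total = R + C = 10 - j205.2 Ω = 205.5∠-87.2° Ω.
Step 4 — Power factor: PF = cos(φ) = Re(Z)/|Z| = 10/205.47 = 0.04867.
Step 5 — Type: Im(Z) = -205.2 ⇒ leading (phase φ = -87.2°).

PF = 0.04867 (leading, φ = -87.2°)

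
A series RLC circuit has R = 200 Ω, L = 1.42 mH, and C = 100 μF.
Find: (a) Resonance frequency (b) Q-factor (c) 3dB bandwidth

Step 1 — Resonance: ω₀ = 1/√(LC) = 1/√(0.00142·0.0001) = 2654 rad/s.
Step 2 — f₀ = ω₀/(2π) = 422.4 Hz.
Step 3 — Series Q: Q = ω₀L/R = 2654·0.00142/200 = 0.01884.
Step 4 — Bandwidth: Δω = ω₀/Q = 1.408e+05 rad/s; BW = Δω/(2π) = 2.242e+04 Hz.

(a) f₀ = 422.4 Hz  (b) Q = 0.01884  (c) BW = 2.242e+04 Hz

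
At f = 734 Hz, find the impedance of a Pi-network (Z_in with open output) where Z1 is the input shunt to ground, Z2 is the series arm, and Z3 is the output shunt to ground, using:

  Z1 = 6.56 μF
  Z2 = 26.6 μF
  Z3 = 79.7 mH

Step 1 — Angular frequency: ω = 2π·f = 2π·734 = 4612 rad/s.
Step 2 — Component impedances:
  Z1: Z = 1/(jωC) = -j/(ω·C) = 0 - j33.05 Ω
  Z2: Z = 1/(jωC) = -j/(ω·C) = 0 - j8.152 Ω
  Z3: Z = jωL = j·4612·0.0797 = 0 + j367.6 Ω
Step 3 — With open output, the series arm Z2 and the output shunt Z3 appear in series to ground: Z2 + Z3 = 0 + j359.4 Ω.
Step 4 — Parallel with input shunt Z1: Z_in = Z1 || (Z2 + Z3) = 0 - j36.4 Ω = 36.4∠-90.0° Ω.

Z = 0 - j36.4 Ω = 36.4∠-90.0° Ω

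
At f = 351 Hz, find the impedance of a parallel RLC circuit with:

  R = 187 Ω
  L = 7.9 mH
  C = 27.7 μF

Step 1 — Angular frequency: ω = 2π·f = 2π·351 = 2205 rad/s.
Step 2 — Component impedances:
  R: Z = R = 187 Ω
  L: Z = jωL = j·2205·0.0079 = 0 + j17.42 Ω
  C: Z = 1/(jωC) = -j/(ω·C) = 0 - j16.37 Ω
Step 3 — Parallel combination: 1/Z_total = 1/R + 1/L + 1/C; Z_total = 126.6 - j87.44 Ω = 153.9∠-34.6° Ω.

Z = 126.6 - j87.44 Ω = 153.9∠-34.6° Ω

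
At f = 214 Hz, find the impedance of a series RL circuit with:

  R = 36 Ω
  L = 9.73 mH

Step 1 — Angular frequency: ω = 2π·f = 2π·214 = 1345 rad/s.
Step 2 — Component impedances:
  R: Z = R = 36 Ω
  L: Z = jωL = j·1345·0.00973 = 0 + j13.08 Ω
Step 3 — Series combination: Z_total = R + L = 36 + j13.08 Ω = 38.3∠20.0° Ω.

Z = 36 + j13.08 Ω = 38.3∠20.0° Ω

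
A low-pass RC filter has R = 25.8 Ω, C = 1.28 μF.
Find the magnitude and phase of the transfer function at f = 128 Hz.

Step 1 — Angular frequency: ω = 2π·128 = 804.2 rad/s.
Step 2 — Transfer function: H(jω) = 1/(1 + jωRC).
Step 3 — Denominator: 1 + jωRC = 1 + j·804.2·25.8·1.28e-06 = 1 + j0.02656.
Step 4 — H = 0.9993 - j0.02654.
Step 5 — Magnitude: |H| = 0.9996 (-0.0 dB); phase: φ = -1.5°.

|H| = 0.9996 (-0.0 dB), φ = -1.5°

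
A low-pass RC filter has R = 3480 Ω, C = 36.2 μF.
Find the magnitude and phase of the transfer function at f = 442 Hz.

Step 1 — Angular frequency: ω = 2π·442 = 2777 rad/s.
Step 2 — Transfer function: H(jω) = 1/(1 + jωRC).
Step 3 — Denominator: 1 + jωRC = 1 + j·2777·3480·3.62e-05 = 1 + j349.9.
Step 4 — H = 8.17e-06 - j0.002858.
Step 5 — Magnitude: |H| = 0.002858 (-50.9 dB); phase: φ = -89.8°.

|H| = 0.002858 (-50.9 dB), φ = -89.8°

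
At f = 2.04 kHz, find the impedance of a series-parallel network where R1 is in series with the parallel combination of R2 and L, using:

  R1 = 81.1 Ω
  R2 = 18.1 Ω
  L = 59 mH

Step 1 — Angular frequency: ω = 2π·f = 2π·2040 = 1.282e+04 rad/s.
Step 2 — Component impedances:
  R1: Z = R = 81.1 Ω
  R2: Z = R = 18.1 Ω
  L: Z = jωL = j·1.282e+04·0.059 = 0 + j756.2 Ω
Step 3 — Parallel branch: R2 || L = 1/(1/R2 + 1/L) = 18.09 + j0.433 Ω.
Step 4 — Series with R1: Z_total = R1 + (R2 || L) = 99.19 + j0.433 Ω = 99.19∠0.3° Ω.

Z = 99.19 + j0.433 Ω = 99.19∠0.3° Ω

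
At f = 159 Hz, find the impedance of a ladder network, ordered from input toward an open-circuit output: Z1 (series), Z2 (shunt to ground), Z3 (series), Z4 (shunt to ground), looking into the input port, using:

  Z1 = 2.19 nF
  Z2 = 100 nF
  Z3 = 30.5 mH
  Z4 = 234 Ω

Step 1 — Angular frequency: ω = 2π·f = 2π·159 = 999 rad/s.
Step 2 — Component impedances:
  Z1: Z = 1/(jωC) = -j/(ω·C) = 0 - j4.571e+05 Ω
  Z2: Z = 1/(jωC) = -j/(ω·C) = 0 - j1.001e+04 Ω
  Z3: Z = jωL = j·999·0.0305 = 0 + j30.47 Ω
  Z4: Z = R = 234 Ω
Step 3 — Ladder network (open output): work backward from the far end, alternating series and parallel combinations. Z_in = 235.3 - j4.57e+05 Ω = 4.57e+05∠-90.0° Ω.

Z = 235.3 - j4.57e+05 Ω = 4.57e+05∠-90.0° Ω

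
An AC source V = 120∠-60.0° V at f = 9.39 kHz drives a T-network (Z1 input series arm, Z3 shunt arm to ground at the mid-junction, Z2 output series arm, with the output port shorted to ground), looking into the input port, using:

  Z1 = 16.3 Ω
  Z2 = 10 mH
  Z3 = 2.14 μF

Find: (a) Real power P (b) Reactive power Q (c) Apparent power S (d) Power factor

Step 1 — Angular frequency: ω = 2π·f = 2π·9390 = 5.9e+04 rad/s.
Step 2 — Component impedances:
  Z1: Z = R = 16.3 Ω
  Z2: Z = jωL = j·5.9e+04·0.01 = 0 + j590 Ω
  Z3: Z = 1/(jωC) = -j/(ω·C) = 0 - j7.92 Ω
Step 3 — With the output port shorted to ground, the output series arm Z2 runs from the junction to ground; the shunt arm Z3 also runs from the junction to ground. They appear in parallel: Z3 || Z2 = 0 - j8.028 Ω.
Step 4 — Series with input arm Z1: Z_in = Z1 + (Z3 || Z2) = 16.3 - j8.028 Ω = 18.17∠-26.2° Ω.
Step 5 — Source phasor: V = 120∠-60.0° V = 60 - j103.9 V.
Step 6 — Current: I = V / Z = 5.489 - j3.672 A = 6.604∠-33.8° A.
Step 7 — Complex power: S = V·I* = 711 - j350.2 VA.
Step 8 — Real power: P = Re(S) = 711 W.
Step 9 — Reactive power: Q = Im(S) = -350.2 VAR.
Step 10 — Apparent power: |S| = 792.5 VA.
Step 11 — Power factor: PF = P/|S| = 0.8971 (leading).

(a) P = 711 W  (b) Q = -350.2 VAR  (c) S = 792.5 VA  (d) PF = 0.8971 (leading)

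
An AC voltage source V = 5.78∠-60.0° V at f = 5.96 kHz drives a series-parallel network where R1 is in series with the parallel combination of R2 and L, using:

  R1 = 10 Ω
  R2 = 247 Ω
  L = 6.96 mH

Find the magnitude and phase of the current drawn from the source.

Step 1 — Angular frequency: ω = 2π·f = 2π·5960 = 3.745e+04 rad/s.
Step 2 — Component impedances:
  R1: Z = R = 10 Ω
  R2: Z = R = 247 Ω
  L: Z = jωL = j·3.745e+04·0.00696 = 0 + j260.6 Ω
Step 3 — Parallel branch: R2 || L = 1/(1/R2 + 1/L) = 130.1 + j123.3 Ω.
Step 4 — Series with R1: Z_total = R1 + (R2 || L) = 140.1 + j123.3 Ω = 186.7∠41.3° Ω.
Step 5 — Source phasor: V = 5.78∠-60.0° V = 2.89 - j5.006 V.
Step 6 — Ohm's law: I = V / Z_total = (2.89 - j5.006) / (140.1 + j123.3) = -0.006093 - j0.03036 A.
Step 7 — Convert to polar: |I| = 0.03096 A, ∠I = -101.3°.

I = 0.03096∠-101.3° A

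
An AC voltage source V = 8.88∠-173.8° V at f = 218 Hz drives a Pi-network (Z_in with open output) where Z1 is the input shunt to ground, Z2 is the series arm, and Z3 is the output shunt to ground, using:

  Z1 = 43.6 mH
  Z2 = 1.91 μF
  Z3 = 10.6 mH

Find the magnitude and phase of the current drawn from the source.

Step 1 — Angular frequency: ω = 2π·f = 2π·218 = 1370 rad/s.
Step 2 — Component impedances:
  Z1: Z = jωL = j·1370·0.0436 = 0 + j59.72 Ω
  Z2: Z = 1/(jωC) = -j/(ω·C) = 0 - j382.2 Ω
  Z3: Z = jωL = j·1370·0.0106 = 0 + j14.52 Ω
Step 3 — With open output, the series arm Z2 and the output shunt Z3 appear in series to ground: Z2 + Z3 = 0 - j367.7 Ω.
Step 4 — Parallel with input shunt Z1: Z_in = Z1 || (Z2 + Z3) = 0 + j71.3 Ω = 71.3∠90.0° Ω.
Step 5 — Source phasor: V = 8.88∠-173.8° V = -8.828 - j0.959 V.
Step 6 — Ohm's law: I = V / Z_total = (-8.828 - j0.959) / (0 + j71.3) = -0.01345 + j0.1238 A.
Step 7 — Convert to polar: |I| = 0.1245 A, ∠I = 96.2°.

I = 0.1245∠96.2° A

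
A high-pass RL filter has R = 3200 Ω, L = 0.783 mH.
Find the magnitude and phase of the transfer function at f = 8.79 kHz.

Step 1 — Angular frequency: ω = 2π·8790 = 5.523e+04 rad/s.
Step 2 — Transfer function: H(jω) = jωL/(R + jωL).
Step 3 — Numerator jωL = j·43.24; denominator R + jωL = 3200 + j43.24.
Step 4 — H = 0.0001826 + j0.01351.
Step 5 — Magnitude: |H| = 0.01351 (-37.4 dB); phase: φ = 89.2°.

|H| = 0.01351 (-37.4 dB), φ = 89.2°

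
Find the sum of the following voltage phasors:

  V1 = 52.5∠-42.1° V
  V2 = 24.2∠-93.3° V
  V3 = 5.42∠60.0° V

Step 1 — Convert each phasor to rectangular form:
  V1 = 52.5·(cos(-42.1°) + j·sin(-42.1°)) = 38.95 - j35.2 V
  V2 = 24.2·(cos(-93.3°) + j·sin(-93.3°)) = -1.393 - j24.16 V
  V3 = 5.42·(cos(60.0°) + j·sin(60.0°)) = 2.71 + j4.694 V
Step 2 — Sum components: V_total = 40.27 - j54.66 V.
Step 3 — Convert to polar: |V_total| = 67.9 V, ∠V_total = -53.6°.

V_total = 67.9∠-53.6° V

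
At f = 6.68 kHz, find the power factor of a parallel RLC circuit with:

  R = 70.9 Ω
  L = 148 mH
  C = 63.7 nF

Step 1 — Angular frequency: ω = 2π·f = 2π·6680 = 4.197e+04 rad/s.
Step 2 — Component impedances:
  R: Z = R = 70.9 Ω
  L: Z = jωL = j·4.197e+04·0.148 = 0 + j6212 Ω
  C: Z = 1/(jωC) = -j/(ω·C) = 0 - j374 Ω
Step 3 — Parallel combination: 1/Z_total = 1/R + 1/L + 1/C; Z_total = 68.72 - j12.24 Ω = 69.8∠-10.1° Ω.
Step 4 — Power factor: PF = cos(φ) = Re(Z)/|Z| = 68.72/69.8 = 0.9845.
Step 5 — Type: Im(Z) = -12.24 ⇒ leading (phase φ = -10.1°).

PF = 0.9845 (leading, φ = -10.1°)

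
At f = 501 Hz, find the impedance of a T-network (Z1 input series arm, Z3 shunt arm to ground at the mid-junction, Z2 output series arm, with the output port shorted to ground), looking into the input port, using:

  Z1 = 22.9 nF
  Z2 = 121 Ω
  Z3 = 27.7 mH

Step 1 — Angular frequency: ω = 2π·f = 2π·501 = 3148 rad/s.
Step 2 — Component impedances:
  Z1: Z = 1/(jωC) = -j/(ω·C) = 0 - j1.387e+04 Ω
  Z2: Z = R = 121 Ω
  Z3: Z = jωL = j·3148·0.0277 = 0 + j87.2 Ω
Step 3 — With the output port shorted to ground, the output series arm Z2 runs from the junction to ground; the shunt arm Z3 also runs from the junction to ground. They appear in parallel: Z3 || Z2 = 41.36 + j57.39 Ω.
Step 4 — Series with input arm Z1: Z_in = Z1 + (Z3 || Z2) = 41.36 - j1.381e+04 Ω = 1.381e+04∠-89.8° Ω.

Z = 41.36 - j1.381e+04 Ω = 1.381e+04∠-89.8° Ω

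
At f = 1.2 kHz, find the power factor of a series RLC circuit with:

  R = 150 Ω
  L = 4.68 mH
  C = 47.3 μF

Step 1 — Angular frequency: ω = 2π·f = 2π·1200 = 7540 rad/s.
Step 2 — Component impedances:
  R: Z = R = 150 Ω
  L: Z = jωL = j·7540·0.00468 = 0 + j35.29 Ω
  C: Z = 1/(jωC) = -j/(ω·C) = 0 - j2.804 Ω
Step 3 — Series combination: Z_total = R + L + C = 150 + j32.48 Ω = 153.5∠12.2° Ω.
Step 4 — Power factor: PF = cos(φ) = Re(Z)/|Z| = 150/153.48 = 0.9773.
Step 5 — Type: Im(Z) = 32.48 ⇒ lagging (phase φ = 12.2°).

PF = 0.9773 (lagging, φ = 12.2°)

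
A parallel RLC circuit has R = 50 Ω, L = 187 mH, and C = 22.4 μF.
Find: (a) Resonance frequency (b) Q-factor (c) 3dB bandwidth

Step 1 — Resonance: ω₀ = 1/√(LC) = 1/√(0.187·2.24e-05) = 488.6 rad/s.
Step 2 — f₀ = ω₀/(2π) = 77.76 Hz.
Step 3 — Parallel Q: Q = R/(ω₀L) = 50/(488.6·0.187) = 0.5472.
Step 4 — Bandwidth: Δω = ω₀/Q = 892.9 rad/s; BW = Δω/(2π) = 142.1 Hz.

(a) f₀ = 77.76 Hz  (b) Q = 0.5472  (c) BW = 142.1 Hz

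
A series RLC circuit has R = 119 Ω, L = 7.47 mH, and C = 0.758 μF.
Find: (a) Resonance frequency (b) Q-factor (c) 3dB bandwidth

Step 1 — Resonance: ω₀ = 1/√(LC) = 1/√(0.00747·7.58e-07) = 1.329e+04 rad/s.
Step 2 — f₀ = ω₀/(2π) = 2115 Hz.
Step 3 — Series Q: Q = ω₀L/R = 1.329e+04·0.00747/119 = 0.8342.
Step 4 — Bandwidth: Δω = ω₀/Q = 1.593e+04 rad/s; BW = Δω/(2π) = 2535 Hz.

(a) f₀ = 2115 Hz  (b) Q = 0.8342  (c) BW = 2535 Hz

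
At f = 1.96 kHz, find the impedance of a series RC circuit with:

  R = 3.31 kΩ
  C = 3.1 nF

Step 1 — Angular frequency: ω = 2π·f = 2π·1960 = 1.232e+04 rad/s.
Step 2 — Component impedances:
  R: Z = R = 3310 Ω
  C: Z = 1/(jωC) = -j/(ω·C) = 0 - j2.619e+04 Ω
Step 3 — Series combination: Z_total = R + C = 3310 - j2.619e+04 Ω = 2.64e+04∠-82.8° Ω.

Z = 3310 - j2.619e+04 Ω = 2.64e+04∠-82.8° Ω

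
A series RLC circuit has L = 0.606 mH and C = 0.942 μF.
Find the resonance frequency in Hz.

Step 1 — Resonance condition Im(Z)=0 gives ω₀ = 1/√(LC).
Step 2 — ω₀ = 1/√(0.000606·9.42e-07) = 4.185e+04 rad/s.
Step 3 — f₀ = ω₀/(2π) = 6661 Hz.

f₀ = 6661 Hz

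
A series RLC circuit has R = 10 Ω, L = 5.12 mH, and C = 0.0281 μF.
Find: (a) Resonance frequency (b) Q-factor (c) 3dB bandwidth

Step 1 — Resonance: ω₀ = 1/√(LC) = 1/√(0.00512·2.81e-08) = 8.337e+04 rad/s.
Step 2 — f₀ = ω₀/(2π) = 1.327e+04 Hz.
Step 3 — Series Q: Q = ω₀L/R = 8.337e+04·0.00512/10 = 42.69.
Step 4 — Bandwidth: Δω = ω₀/Q = 1953 rad/s; BW = Δω/(2π) = 310.8 Hz.

(a) f₀ = 1.327e+04 Hz  (b) Q = 42.69  (c) BW = 310.8 Hz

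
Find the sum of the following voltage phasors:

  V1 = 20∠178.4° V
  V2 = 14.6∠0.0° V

Step 1 — Convert each phasor to rectangular form:
  V1 = 20·(cos(178.4°) + j·sin(178.4°)) = -19.99 + j0.5584 V
  V2 = 14.6·(cos(0.0°) + j·sin(0.0°)) = 14.6 V
Step 2 — Sum components: V_total = -5.392 + j0.5584 V.
Step 3 — Convert to polar: |V_total| = 5.421 V, ∠V_total = 174.1°.

V_total = 5.421∠174.1° V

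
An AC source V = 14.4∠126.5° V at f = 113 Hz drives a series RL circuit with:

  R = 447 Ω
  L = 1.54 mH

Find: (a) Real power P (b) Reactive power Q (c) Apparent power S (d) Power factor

Step 1 — Angular frequency: ω = 2π·f = 2π·113 = 710 rad/s.
Step 2 — Component impedances:
  R: Z = R = 447 Ω
  L: Z = jωL = j·710·0.00154 = 0 + j1.093 Ω
Step 3 — Series combination: Z_total = R + L = 447 + j1.093 Ω = 447∠0.1° Ω.
Step 4 — Source phasor: V = 14.4∠126.5° V = -8.565 + j11.58 V.
Step 5 — Current: I = V / Z = -0.0191 + j0.02594 A = 0.03221∠126.4° A.
Step 6 — Complex power: S = V·I* = 0.4639 + j0.001135 VA.
Step 7 — Real power: P = Re(S) = 0.4639 W.
Step 8 — Reactive power: Q = Im(S) = 0.001135 VAR.
Step 9 — Apparent power: |S| = 0.4639 VA.
Step 10 — Power factor: PF = P/|S| = 1 (lagging).

(a) P = 0.4639 W  (b) Q = 0.001135 VAR  (c) S = 0.4639 VA  (d) PF = 1 (lagging)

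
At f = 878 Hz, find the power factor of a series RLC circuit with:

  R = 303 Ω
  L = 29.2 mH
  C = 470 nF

Step 1 — Angular frequency: ω = 2π·f = 2π·878 = 5517 rad/s.
Step 2 — Component impedances:
  R: Z = R = 303 Ω
  L: Z = jωL = j·5517·0.0292 = 0 + j161.1 Ω
  C: Z = 1/(jωC) = -j/(ω·C) = 0 - j385.7 Ω
Step 3 — Series combination: Z_total = R + L + C = 303 - j224.6 Ω = 377.2∠-36.5° Ω.
Step 4 — Power factor: PF = cos(φ) = Re(Z)/|Z| = 303/377.16 = 0.8034.
Step 5 — Type: Im(Z) = -224.6 ⇒ leading (phase φ = -36.5°).

PF = 0.8034 (leading, φ = -36.5°)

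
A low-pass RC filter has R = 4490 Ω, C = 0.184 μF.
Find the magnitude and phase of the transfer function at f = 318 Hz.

Step 1 — Angular frequency: ω = 2π·318 = 1998 rad/s.
Step 2 — Transfer function: H(jω) = 1/(1 + jωRC).
Step 3 — Denominator: 1 + jωRC = 1 + j·1998·4490·1.84e-07 = 1 + j1.651.
Step 4 — H = 0.2685 - j0.4432.
Step 5 — Magnitude: |H| = 0.5181 (-5.7 dB); phase: φ = -58.8°.

|H| = 0.5181 (-5.7 dB), φ = -58.8°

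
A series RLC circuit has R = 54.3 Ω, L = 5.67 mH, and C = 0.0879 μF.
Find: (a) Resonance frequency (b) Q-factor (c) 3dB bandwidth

Step 1 — Resonance: ω₀ = 1/√(LC) = 1/√(0.00567·8.79e-08) = 4.479e+04 rad/s.
Step 2 — f₀ = ω₀/(2π) = 7129 Hz.
Step 3 — Series Q: Q = ω₀L/R = 4.479e+04·0.00567/54.3 = 4.677.
Step 4 — Bandwidth: Δω = ω₀/Q = 9577 rad/s; BW = Δω/(2π) = 1524 Hz.

(a) f₀ = 7129 Hz  (b) Q = 4.677  (c) BW = 1524 Hz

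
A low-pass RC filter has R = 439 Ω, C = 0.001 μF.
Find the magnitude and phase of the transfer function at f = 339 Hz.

Step 1 — Angular frequency: ω = 2π·339 = 2130 rad/s.
Step 2 — Transfer function: H(jω) = 1/(1 + jωRC).
Step 3 — Denominator: 1 + jωRC = 1 + j·2130·439·1e-09 = 1 + j0.0009351.
Step 4 — H = 1 - j0.0009351.
Step 5 — Magnitude: |H| = 1 (-0.0 dB); phase: φ = -0.1°.

|H| = 1 (-0.0 dB), φ = -0.1°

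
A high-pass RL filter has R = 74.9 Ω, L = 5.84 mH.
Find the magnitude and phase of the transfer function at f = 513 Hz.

Step 1 — Angular frequency: ω = 2π·513 = 3223 rad/s.
Step 2 — Transfer function: H(jω) = jωL/(R + jωL).
Step 3 — Numerator jωL = j·18.82; denominator R + jωL = 74.9 + j18.82.
Step 4 — H = 0.05941 + j0.2364.
Step 5 — Magnitude: |H| = 0.2437 (-12.3 dB); phase: φ = 75.9°.

|H| = 0.2437 (-12.3 dB), φ = 75.9°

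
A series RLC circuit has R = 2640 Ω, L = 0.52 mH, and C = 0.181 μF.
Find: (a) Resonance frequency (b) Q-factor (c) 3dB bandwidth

Step 1 — Resonance: ω₀ = 1/√(LC) = 1/√(0.00052·1.81e-07) = 1.031e+05 rad/s.
Step 2 — f₀ = ω₀/(2π) = 1.641e+04 Hz.
Step 3 — Series Q: Q = ω₀L/R = 1.031e+05·0.00052/2640 = 0.0203.
Step 4 — Bandwidth: Δω = ω₀/Q = 5.077e+06 rad/s; BW = Δω/(2π) = 8.08e+05 Hz.

(a) f₀ = 1.641e+04 Hz  (b) Q = 0.0203  (c) BW = 8.08e+05 Hz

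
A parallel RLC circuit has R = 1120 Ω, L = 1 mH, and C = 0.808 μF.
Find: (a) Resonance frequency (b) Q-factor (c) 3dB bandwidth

Step 1 — Resonance: ω₀ = 1/√(LC) = 1/√(0.001·8.08e-07) = 3.518e+04 rad/s.
Step 2 — f₀ = ω₀/(2π) = 5599 Hz.
Step 3 — Parallel Q: Q = R/(ω₀L) = 1120/(3.518e+04·0.001) = 31.84.
Step 4 — Bandwidth: Δω = ω₀/Q = 1105 rad/s; BW = Δω/(2π) = 175.9 Hz.

(a) f₀ = 5599 Hz  (b) Q = 31.84  (c) BW = 175.9 Hz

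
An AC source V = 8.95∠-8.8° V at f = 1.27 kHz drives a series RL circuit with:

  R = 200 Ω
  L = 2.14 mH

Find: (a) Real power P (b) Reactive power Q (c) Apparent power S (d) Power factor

Step 1 — Angular frequency: ω = 2π·f = 2π·1270 = 7980 rad/s.
Step 2 — Component impedances:
  R: Z = R = 200 Ω
  L: Z = jωL = j·7980·0.00214 = 0 + j17.08 Ω
Step 3 — Series combination: Z_total = R + L = 200 + j17.08 Ω = 200.7∠4.9° Ω.
Step 4 — Source phasor: V = 8.95∠-8.8° V = 8.845 - j1.369 V.
Step 5 — Current: I = V / Z = 0.04332 - j0.01055 A = 0.04459∠-13.7° A.
Step 6 — Complex power: S = V·I* = 0.3976 + j0.03395 VA.
Step 7 — Real power: P = Re(S) = 0.3976 W.
Step 8 — Reactive power: Q = Im(S) = 0.03395 VAR.
Step 9 — Apparent power: |S| = 0.3991 VA.
Step 10 — Power factor: PF = P/|S| = 0.9964 (lagging).

(a) P = 0.3976 W  (b) Q = 0.03395 VAR  (c) S = 0.3991 VA  (d) PF = 0.9964 (lagging)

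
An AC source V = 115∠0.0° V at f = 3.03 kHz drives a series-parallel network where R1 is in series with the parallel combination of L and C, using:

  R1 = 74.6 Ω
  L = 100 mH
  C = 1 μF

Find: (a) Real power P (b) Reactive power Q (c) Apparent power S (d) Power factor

Step 1 — Angular frequency: ω = 2π·f = 2π·3030 = 1.904e+04 rad/s.
Step 2 — Component impedances:
  R1: Z = R = 74.6 Ω
  L: Z = jωL = j·1.904e+04·0.1 = 0 + j1904 Ω
  C: Z = 1/(jωC) = -j/(ω·C) = 0 - j52.53 Ω
Step 3 — Parallel branch: L || C = 1/(1/L + 1/C) = 0 - j54.02 Ω.
Step 4 — Series with R1: Z_total = R1 + (L || C) = 74.6 - j54.02 Ω = 92.1∠-35.9° Ω.
Step 5 — Source phasor: V = 115∠0.0° V = 115 V.
Step 6 — Current: I = V / Z = 1.011 + j0.7323 A = 1.249∠35.9° A.
Step 7 — Complex power: S = V·I* = 116.3 - j84.21 VA.
Step 8 — Real power: P = Re(S) = 116.3 W.
Step 9 — Reactive power: Q = Im(S) = -84.21 VAR.
Step 10 — Apparent power: |S| = 143.6 VA.
Step 11 — Power factor: PF = P/|S| = 0.81 (leading).

(a) P = 116.3 W  (b) Q = -84.21 VAR  (c) S = 143.6 VA  (d) PF = 0.81 (leading)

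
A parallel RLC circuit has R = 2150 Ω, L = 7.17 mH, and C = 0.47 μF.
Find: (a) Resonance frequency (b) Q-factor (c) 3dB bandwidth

Step 1 — Resonance: ω₀ = 1/√(LC) = 1/√(0.00717·4.7e-07) = 1.723e+04 rad/s.
Step 2 — f₀ = ω₀/(2π) = 2742 Hz.
Step 3 — Parallel Q: Q = R/(ω₀L) = 2150/(1.723e+04·0.00717) = 17.41.
Step 4 — Bandwidth: Δω = ω₀/Q = 989.6 rad/s; BW = Δω/(2π) = 157.5 Hz.

(a) f₀ = 2742 Hz  (b) Q = 17.41  (c) BW = 157.5 Hz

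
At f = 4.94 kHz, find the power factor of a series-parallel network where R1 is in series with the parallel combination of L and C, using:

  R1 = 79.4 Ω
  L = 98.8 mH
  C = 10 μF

Step 1 — Angular frequency: ω = 2π·f = 2π·4940 = 3.104e+04 rad/s.
Step 2 — Component impedances:
  R1: Z = R = 79.4 Ω
  L: Z = jωL = j·3.104e+04·0.0988 = 0 + j3067 Ω
  C: Z = 1/(jωC) = -j/(ω·C) = 0 - j3.222 Ω
Step 3 — Parallel branch: L || C = 1/(1/L + 1/C) = 0 - j3.225 Ω.
Step 4 — Series with R1: Z_total = R1 + (L || C) = 79.4 - j3.225 Ω = 79.47∠-2.3° Ω.
Step 5 — Power factor: PF = cos(φ) = Re(Z)/|Z| = 79.4/79.465 = 0.9992.
Step 6 — Type: Im(Z) = -3.225 ⇒ leading (phase φ = -2.3°).

PF = 0.9992 (leading, φ = -2.3°)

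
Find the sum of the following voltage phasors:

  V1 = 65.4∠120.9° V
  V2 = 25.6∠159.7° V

Step 1 — Convert each phasor to rectangular form:
  V1 = 65.4·(cos(120.9°) + j·sin(120.9°)) = -33.59 + j56.12 V
  V2 = 25.6·(cos(159.7°) + j·sin(159.7°)) = -24.01 + j8.882 V
Step 2 — Sum components: V_total = -57.6 + j65 V.
Step 3 — Convert to polar: |V_total| = 86.85 V, ∠V_total = 131.5°.

V_total = 86.85∠131.5° V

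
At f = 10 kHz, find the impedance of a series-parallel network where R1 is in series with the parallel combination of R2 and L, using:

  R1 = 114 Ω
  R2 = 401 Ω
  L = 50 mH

Step 1 — Angular frequency: ω = 2π·f = 2π·1e+04 = 6.283e+04 rad/s.
Step 2 — Component impedances:
  R1: Z = R = 114 Ω
  R2: Z = R = 401 Ω
  L: Z = jωL = j·6.283e+04·0.05 = 0 + j3142 Ω
Step 3 — Parallel branch: R2 || L = 1/(1/R2 + 1/L) = 394.6 + j50.36 Ω.
Step 4 — Series with R1: Z_total = R1 + (R2 || L) = 508.6 + j50.36 Ω = 511.1∠5.7° Ω.

Z = 508.6 + j50.36 Ω = 511.1∠5.7° Ω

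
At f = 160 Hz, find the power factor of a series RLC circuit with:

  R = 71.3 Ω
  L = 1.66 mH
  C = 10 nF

Step 1 — Angular frequency: ω = 2π·f = 2π·160 = 1005 rad/s.
Step 2 — Component impedances:
  R: Z = R = 71.3 Ω
  L: Z = jωL = j·1005·0.00166 = 0 + j1.669 Ω
  C: Z = 1/(jωC) = -j/(ω·C) = 0 - j9.947e+04 Ω
Step 3 — Series combination: Z_total = R + L + C = 71.3 - j9.947e+04 Ω = 9.947e+04∠-90.0° Ω.
Step 4 — Power factor: PF = cos(φ) = Re(Z)/|Z| = 71.3/9.947e+04 = 0.0007168.
Step 5 — Type: Im(Z) = -9.947e+04 ⇒ leading (phase φ = -90.0°).

PF = 0.0007168 (leading, φ = -90.0°)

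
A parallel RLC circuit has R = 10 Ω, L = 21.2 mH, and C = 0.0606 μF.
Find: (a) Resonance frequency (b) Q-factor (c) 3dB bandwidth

Step 1 — Resonance: ω₀ = 1/√(LC) = 1/√(0.0212·6.06e-08) = 2.79e+04 rad/s.
Step 2 — f₀ = ω₀/(2π) = 4440 Hz.
Step 3 — Parallel Q: Q = R/(ω₀L) = 10/(2.79e+04·0.0212) = 0.01691.
Step 4 — Bandwidth: Δω = ω₀/Q = 1.65e+06 rad/s; BW = Δω/(2π) = 2.626e+05 Hz.

(a) f₀ = 4440 Hz  (b) Q = 0.01691  (c) BW = 2.626e+05 Hz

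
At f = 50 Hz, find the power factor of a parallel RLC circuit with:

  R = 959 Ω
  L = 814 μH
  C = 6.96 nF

Step 1 — Angular frequency: ω = 2π·f = 2π·50 = 314.2 rad/s.
Step 2 — Component impedances:
  R: Z = R = 959 Ω
  L: Z = jωL = j·314.2·0.000814 = 0 + j0.2557 Ω
  C: Z = 1/(jωC) = -j/(ω·C) = 0 - j4.573e+05 Ω
Step 3 — Parallel combination: 1/Z_total = 1/R + 1/L + 1/C; Z_total = 6.819e-05 + j0.2557 Ω = 0.2557∠90.0° Ω.
Step 4 — Power factor: PF = cos(φ) = Re(Z)/|Z| = 6.819e-05/0.2557 = 0.0002667.
Step 5 — Type: Im(Z) = 0.2557 ⇒ lagging (phase φ = 90.0°).

PF = 0.0002667 (lagging, φ = 90.0°)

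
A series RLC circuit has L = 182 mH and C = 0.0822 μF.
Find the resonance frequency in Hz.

Step 1 — Resonance condition Im(Z)=0 gives ω₀ = 1/√(LC).
Step 2 — ω₀ = 1/√(0.182·8.22e-08) = 8176 rad/s.
Step 3 — f₀ = ω₀/(2π) = 1301 Hz.

f₀ = 1301 Hz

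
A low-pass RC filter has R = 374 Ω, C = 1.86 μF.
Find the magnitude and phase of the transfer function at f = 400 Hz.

Step 1 — Angular frequency: ω = 2π·400 = 2513 rad/s.
Step 2 — Transfer function: H(jω) = 1/(1 + jωRC).
Step 3 — Denominator: 1 + jωRC = 1 + j·2513·374·1.86e-06 = 1 + j1.748.
Step 4 — H = 0.2465 - j0.431.
Step 5 — Magnitude: |H| = 0.4965 (-6.1 dB); phase: φ = -60.2°.

|H| = 0.4965 (-6.1 dB), φ = -60.2°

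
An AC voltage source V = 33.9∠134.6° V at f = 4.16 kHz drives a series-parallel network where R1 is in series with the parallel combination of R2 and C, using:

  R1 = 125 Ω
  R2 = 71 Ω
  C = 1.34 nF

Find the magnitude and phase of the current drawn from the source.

Step 1 — Angular frequency: ω = 2π·f = 2π·4160 = 2.614e+04 rad/s.
Step 2 — Component impedances:
  R1: Z = R = 125 Ω
  R2: Z = R = 71 Ω
  C: Z = 1/(jωC) = -j/(ω·C) = 0 - j2.855e+04 Ω
Step 3 — Parallel branch: R2 || C = 1/(1/R2 + 1/C) = 71 - j0.1766 Ω.
Step 4 — Series with R1: Z_total = R1 + (R2 || C) = 196 - j0.1766 Ω = 196∠-0.1° Ω.
Step 5 — Source phasor: V = 33.9∠134.6° V = -23.8 + j24.14 V.
Step 6 — Ohm's law: I = V / Z_total = (-23.8 + j24.14) / (196 - j0.1766) = -0.1216 + j0.123 A.
Step 7 — Convert to polar: |I| = 0.173 A, ∠I = 134.7°.

I = 0.173∠134.7° A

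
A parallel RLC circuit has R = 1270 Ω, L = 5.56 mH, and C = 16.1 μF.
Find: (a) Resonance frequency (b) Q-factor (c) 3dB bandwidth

Step 1 — Resonance: ω₀ = 1/√(LC) = 1/√(0.00556·1.61e-05) = 3342 rad/s.
Step 2 — f₀ = ω₀/(2π) = 531.9 Hz.
Step 3 — Parallel Q: Q = R/(ω₀L) = 1270/(3342·0.00556) = 68.34.
Step 4 — Bandwidth: Δω = ω₀/Q = 48.91 rad/s; BW = Δω/(2π) = 7.784 Hz.

(a) f₀ = 531.9 Hz  (b) Q = 68.34  (c) BW = 7.784 Hz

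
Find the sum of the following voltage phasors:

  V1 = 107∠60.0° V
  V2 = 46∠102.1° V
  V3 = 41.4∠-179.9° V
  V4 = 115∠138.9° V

Step 1 — Convert each phasor to rectangular form:
  V1 = 107·(cos(60.0°) + j·sin(60.0°)) = 53.5 + j92.66 V
  V2 = 46·(cos(102.1°) + j·sin(102.1°)) = -9.642 + j44.98 V
  V3 = 41.4·(cos(-179.9°) + j·sin(-179.9°)) = -41.4 - j0.07226 V
  V4 = 115·(cos(138.9°) + j·sin(138.9°)) = -86.66 + j75.6 V
Step 2 — Sum components: V_total = -84.2 + j213.2 V.
Step 3 — Convert to polar: |V_total| = 229.2 V, ∠V_total = 111.6°.

V_total = 229.2∠111.6° V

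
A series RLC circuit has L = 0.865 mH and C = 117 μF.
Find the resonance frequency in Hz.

Step 1 — Resonance condition Im(Z)=0 gives ω₀ = 1/√(LC).
Step 2 — ω₀ = 1/√(0.000865·0.000117) = 3143 rad/s.
Step 3 — f₀ = ω₀/(2π) = 500.3 Hz.

f₀ = 500.3 Hz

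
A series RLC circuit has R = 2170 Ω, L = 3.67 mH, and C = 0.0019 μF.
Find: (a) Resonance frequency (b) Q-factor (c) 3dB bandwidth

Step 1 — Resonance: ω₀ = 1/√(LC) = 1/√(0.00367·1.9e-09) = 3.787e+05 rad/s.
Step 2 — f₀ = ω₀/(2π) = 6.027e+04 Hz.
Step 3 — Series Q: Q = ω₀L/R = 3.787e+05·0.00367/2170 = 0.6405.
Step 4 — Bandwidth: Δω = ω₀/Q = 5.913e+05 rad/s; BW = Δω/(2π) = 9.411e+04 Hz.

(a) f₀ = 6.027e+04 Hz  (b) Q = 0.6405  (c) BW = 9.411e+04 Hz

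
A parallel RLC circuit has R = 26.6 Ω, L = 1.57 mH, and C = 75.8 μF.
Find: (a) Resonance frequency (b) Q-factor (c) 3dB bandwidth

Step 1 — Resonance: ω₀ = 1/√(LC) = 1/√(0.00157·7.58e-05) = 2899 rad/s.
Step 2 — f₀ = ω₀/(2π) = 461.4 Hz.
Step 3 — Parallel Q: Q = R/(ω₀L) = 26.6/(2899·0.00157) = 5.845.
Step 4 — Bandwidth: Δω = ω₀/Q = 496 rad/s; BW = Δω/(2π) = 78.93 Hz.

(a) f₀ = 461.4 Hz  (b) Q = 5.845  (c) BW = 78.93 Hz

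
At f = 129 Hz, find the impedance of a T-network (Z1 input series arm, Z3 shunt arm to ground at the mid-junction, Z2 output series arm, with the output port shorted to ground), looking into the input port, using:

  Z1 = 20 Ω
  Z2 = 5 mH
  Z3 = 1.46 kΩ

Step 1 — Angular frequency: ω = 2π·f = 2π·129 = 810.5 rad/s.
Step 2 — Component impedances:
  Z1: Z = R = 20 Ω
  Z2: Z = jωL = j·810.5·0.005 = 0 + j4.053 Ω
  Z3: Z = R = 1460 Ω
Step 3 — With the output port shorted to ground, the output series arm Z2 runs from the junction to ground; the shunt arm Z3 also runs from the junction to ground. They appear in parallel: Z3 || Z2 = 0.01125 + j4.053 Ω.
Step 4 — Series with input arm Z1: Z_in = Z1 + (Z3 || Z2) = 20.01 + j4.053 Ω = 20.42∠11.4° Ω.

Z = 20.01 + j4.053 Ω = 20.42∠11.4° Ω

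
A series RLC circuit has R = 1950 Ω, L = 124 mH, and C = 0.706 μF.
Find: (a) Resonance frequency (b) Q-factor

Step 1 — Resonance condition Im(Z)=0 gives ω₀ = 1/√(LC).
Step 2 — ω₀ = 1/√(0.124·7.06e-07) = 3380 rad/s.
Step 3 — f₀ = ω₀/(2π) = 537.9 Hz.
Step 4 — Series Q: Q = ω₀L/R = 3380·0.124/1950 = 0.2149.

(a) f₀ = 537.9 Hz  (b) Q = 0.2149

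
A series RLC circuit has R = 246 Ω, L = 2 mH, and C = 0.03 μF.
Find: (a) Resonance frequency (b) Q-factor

Step 1 — Resonance condition Im(Z)=0 gives ω₀ = 1/√(LC).
Step 2 — ω₀ = 1/√(0.002·3e-08) = 1.291e+05 rad/s.
Step 3 — f₀ = ω₀/(2π) = 2.055e+04 Hz.
Step 4 — Series Q: Q = ω₀L/R = 1.291e+05·0.002/246 = 1.05.

(a) f₀ = 2.055e+04 Hz  (b) Q = 1.05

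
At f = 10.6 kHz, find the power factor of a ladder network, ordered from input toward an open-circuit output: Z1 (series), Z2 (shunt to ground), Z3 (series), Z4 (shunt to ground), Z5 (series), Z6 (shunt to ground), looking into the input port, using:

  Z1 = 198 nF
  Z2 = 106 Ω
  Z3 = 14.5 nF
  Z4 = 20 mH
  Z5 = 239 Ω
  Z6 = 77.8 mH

Step 1 — Angular frequency: ω = 2π·f = 2π·1.06e+04 = 6.66e+04 rad/s.
Step 2 — Component impedances:
  Z1: Z = 1/(jωC) = -j/(ω·C) = 0 - j75.83 Ω
  Z2: Z = R = 106 Ω
  Z3: Z = 1/(jωC) = -j/(ω·C) = 0 - j1035 Ω
  Z4: Z = jωL = j·6.66e+04·0.02 = 0 + j1332 Ω
  Z5: Z = R = 239 Ω
  Z6: Z = jωL = j·6.66e+04·0.0778 = 0 + j5182 Ω
Step 3 — Ladder network (open output): work backward from the far end, alternating series and parallel combinations. Z_in = 13.26 - j56.23 Ω = 57.78∠-76.7° Ω.
Step 4 — Power factor: PF = cos(φ) = Re(Z)/|Z| = 13.264/57.776 = 0.2296.
Step 5 — Type: Im(Z) = -56.23 ⇒ leading (phase φ = -76.7°).

PF = 0.2296 (leading, φ = -76.7°)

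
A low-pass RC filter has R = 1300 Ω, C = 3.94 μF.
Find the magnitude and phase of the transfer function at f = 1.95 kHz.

Step 1 — Angular frequency: ω = 2π·1950 = 1.225e+04 rad/s.
Step 2 — Transfer function: H(jω) = 1/(1 + jωRC).
Step 3 — Denominator: 1 + jωRC = 1 + j·1.225e+04·1300·3.94e-06 = 1 + j62.76.
Step 4 — H = 0.0002539 - j0.01593.
Step 5 — Magnitude: |H| = 0.01593 (-36.0 dB); phase: φ = -89.1°.

|H| = 0.01593 (-36.0 dB), φ = -89.1°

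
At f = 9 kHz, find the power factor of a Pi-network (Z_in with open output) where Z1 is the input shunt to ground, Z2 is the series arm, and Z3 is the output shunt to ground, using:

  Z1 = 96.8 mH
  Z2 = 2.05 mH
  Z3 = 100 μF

Step 1 — Angular frequency: ω = 2π·f = 2π·9000 = 5.655e+04 rad/s.
Step 2 — Component impedances:
  Z1: Z = jωL = j·5.655e+04·0.0968 = 0 + j5474 Ω
  Z2: Z = jωL = j·5.655e+04·0.00205 = 0 + j115.9 Ω
  Z3: Z = 1/(jωC) = -j/(ω·C) = 0 - j0.1768 Ω
Step 3 — With open output, the series arm Z2 and the output shunt Z3 appear in series to ground: Z2 + Z3 = 0 + j115.7 Ω.
Step 4 — Parallel with input shunt Z1: Z_in = Z1 || (Z2 + Z3) = 0 + j113.4 Ω = 113.4∠90.0° Ω.
Step 5 — Power factor: PF = cos(φ) = Re(Z)/|Z| = -0/113.4 = -0.
Step 6 — Type: Im(Z) = 113.4 ⇒ lagging (phase φ = 90.0°).

PF = -0 (lagging, φ = 90.0°)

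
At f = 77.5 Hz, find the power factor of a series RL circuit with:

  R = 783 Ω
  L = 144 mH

Step 1 — Angular frequency: ω = 2π·f = 2π·77.5 = 486.9 rad/s.
Step 2 — Component impedances:
  R: Z = R = 783 Ω
  L: Z = jωL = j·486.9·0.144 = 0 + j70.12 Ω
Step 3 — Series combination: Z_total = R + L = 783 + j70.12 Ω = 786.1∠5.1° Ω.
Step 4 — Power factor: PF = cos(φ) = Re(Z)/|Z| = 783/786.13 = 0.996.
Step 5 — Type: Im(Z) = 70.12 ⇒ lagging (phase φ = 5.1°).

PF = 0.996 (lagging, φ = 5.1°)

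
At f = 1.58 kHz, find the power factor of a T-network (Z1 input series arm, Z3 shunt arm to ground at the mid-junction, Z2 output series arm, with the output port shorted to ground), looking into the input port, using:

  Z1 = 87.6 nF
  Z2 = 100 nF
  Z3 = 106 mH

Step 1 — Angular frequency: ω = 2π·f = 2π·1580 = 9927 rad/s.
Step 2 — Component impedances:
  Z1: Z = 1/(jωC) = -j/(ω·C) = 0 - j1150 Ω
  Z2: Z = 1/(jωC) = -j/(ω·C) = 0 - j1007 Ω
  Z3: Z = jωL = j·9927·0.106 = 0 + j1052 Ω
Step 3 — With the output port shorted to ground, the output series arm Z2 runs from the junction to ground; the shunt arm Z3 also runs from the junction to ground. They appear in parallel: Z3 || Z2 = 0 - j2.356e+04 Ω.
Step 4 — Series with input arm Z1: Z_in = Z1 + (Z3 || Z2) = 0 - j2.471e+04 Ω = 2.471e+04∠-90.0° Ω.
Step 5 — Power factor: PF = cos(φ) = Re(Z)/|Z| = 0/2.471e+04 = 0.
Step 6 — Type: Im(Z) = -2.471e+04 ⇒ leading (phase φ = -90.0°).

PF = 0 (leading, φ = -90.0°)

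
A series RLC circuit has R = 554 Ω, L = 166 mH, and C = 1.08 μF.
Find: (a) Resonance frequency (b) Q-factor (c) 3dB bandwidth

Step 1 — Resonance: ω₀ = 1/√(LC) = 1/√(0.166·1.08e-06) = 2362 rad/s.
Step 2 — f₀ = ω₀/(2π) = 375.9 Hz.
Step 3 — Series Q: Q = ω₀L/R = 2362·0.166/554 = 0.7077.
Step 4 — Bandwidth: Δω = ω₀/Q = 3337 rad/s; BW = Δω/(2π) = 531.2 Hz.

(a) f₀ = 375.9 Hz  (b) Q = 0.7077  (c) BW = 531.2 Hz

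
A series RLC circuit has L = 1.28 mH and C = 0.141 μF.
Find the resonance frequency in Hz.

Step 1 — Resonance condition Im(Z)=0 gives ω₀ = 1/√(LC).
Step 2 — ω₀ = 1/√(0.00128·1.41e-07) = 7.444e+04 rad/s.
Step 3 — f₀ = ω₀/(2π) = 1.185e+04 Hz.

f₀ = 1.185e+04 Hz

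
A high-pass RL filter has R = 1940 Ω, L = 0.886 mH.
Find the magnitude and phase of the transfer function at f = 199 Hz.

Step 1 — Angular frequency: ω = 2π·199 = 1250 rad/s.
Step 2 — Transfer function: H(jω) = jωL/(R + jωL).
Step 3 — Numerator jωL = j·1.108; denominator R + jωL = 1940 + j1.108.
Step 4 — H = 3.261e-07 + j0.000571.
Step 5 — Magnitude: |H| = 0.000571 (-64.9 dB); phase: φ = 90.0°.

|H| = 0.000571 (-64.9 dB), φ = 90.0°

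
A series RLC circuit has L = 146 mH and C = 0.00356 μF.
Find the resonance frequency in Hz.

Step 1 — Resonance condition Im(Z)=0 gives ω₀ = 1/√(LC).
Step 2 — ω₀ = 1/√(0.146·3.56e-09) = 4.386e+04 rad/s.
Step 3 — f₀ = ω₀/(2π) = 6981 Hz.

f₀ = 6981 Hz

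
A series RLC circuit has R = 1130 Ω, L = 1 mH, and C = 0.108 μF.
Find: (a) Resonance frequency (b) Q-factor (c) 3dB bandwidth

Step 1 — Resonance: ω₀ = 1/√(LC) = 1/√(0.001·1.08e-07) = 9.623e+04 rad/s.
Step 2 — f₀ = ω₀/(2π) = 1.531e+04 Hz.
Step 3 — Series Q: Q = ω₀L/R = 9.623e+04·0.001/1130 = 0.08515.
Step 4 — Bandwidth: Δω = ω₀/Q = 1.13e+06 rad/s; BW = Δω/(2π) = 1.798e+05 Hz.

(a) f₀ = 1.531e+04 Hz  (b) Q = 0.08515  (c) BW = 1.798e+05 Hz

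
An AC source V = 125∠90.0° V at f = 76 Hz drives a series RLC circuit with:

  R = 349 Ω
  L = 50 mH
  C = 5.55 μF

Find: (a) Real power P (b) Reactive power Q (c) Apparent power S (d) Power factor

Step 1 — Angular frequency: ω = 2π·f = 2π·76 = 477.5 rad/s.
Step 2 — Component impedances:
  R: Z = R = 349 Ω
  L: Z = jωL = j·477.5·0.05 = 0 + j23.88 Ω
  C: Z = 1/(jωC) = -j/(ω·C) = 0 - j377.3 Ω
Step 3 — Series combination: Z_total = R + L + C = 349 - j353.4 Ω = 496.7∠-45.4° Ω.
Step 4 — Source phasor: V = 125∠90.0° V = 0 + j125 V.
Step 5 — Current: I = V / Z = -0.1791 + j0.1768 A = 0.2517∠135.4° A.
Step 6 — Complex power: S = V·I* = 22.1 - j22.38 VA.
Step 7 — Real power: P = Re(S) = 22.1 W.
Step 8 — Reactive power: Q = Im(S) = -22.38 VAR.
Step 9 — Apparent power: |S| = 31.46 VA.
Step 10 — Power factor: PF = P/|S| = 0.7026 (leading).

(a) P = 22.1 W  (b) Q = -22.38 VAR  (c) S = 31.46 VA  (d) PF = 0.7026 (leading)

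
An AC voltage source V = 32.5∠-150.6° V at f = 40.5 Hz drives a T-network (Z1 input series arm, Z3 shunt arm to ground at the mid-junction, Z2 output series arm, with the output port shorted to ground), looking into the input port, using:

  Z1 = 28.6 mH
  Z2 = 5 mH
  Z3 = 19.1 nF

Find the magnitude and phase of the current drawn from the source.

Step 1 — Angular frequency: ω = 2π·f = 2π·40.5 = 254.5 rad/s.
Step 2 — Component impedances:
  Z1: Z = jωL = j·254.5·0.0286 = 0 + j7.278 Ω
  Z2: Z = jωL = j·254.5·0.005 = 0 + j1.272 Ω
  Z3: Z = 1/(jωC) = -j/(ω·C) = 0 - j2.057e+05 Ω
Step 3 — With the output port shorted to ground, the output series arm Z2 runs from the junction to ground; the shunt arm Z3 also runs from the junction to ground. They appear in parallel: Z3 || Z2 = 0 + j1.272 Ω.
Step 4 — Series with input arm Z1: Z_in = Z1 + (Z3 || Z2) = 0 + j8.55 Ω = 8.55∠90.0° Ω.
Step 5 — Source phasor: V = 32.5∠-150.6° V = -28.31 - j15.95 V.
Step 6 — Ohm's law: I = V / Z_total = (-28.31 - j15.95) / (0 + j8.55) = -1.866 + j3.312 A.
Step 7 — Convert to polar: |I| = 3.801 A, ∠I = 119.4°.

I = 3.801∠119.4° A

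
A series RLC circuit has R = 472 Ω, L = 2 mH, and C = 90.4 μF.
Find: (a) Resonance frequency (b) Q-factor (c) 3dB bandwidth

Step 1 — Resonance condition Im(Z)=0 gives ω₀ = 1/√(LC).
Step 2 — ω₀ = 1/√(0.002·9.04e-05) = 2352 rad/s.
Step 3 — f₀ = ω₀/(2π) = 374.3 Hz.
Step 4 — Series Q: Q = ω₀L/R = 2352·0.002/472 = 0.009965.
Step 5 — 3dB bandwidth: Δω = ω₀/Q = 2.36e+05 rad/s; BW = Δω/(2π) = 3.756e+04 Hz.

(a) f₀ = 374.3 Hz  (b) Q = 0.009965  (c) BW = 3.756e+04 Hz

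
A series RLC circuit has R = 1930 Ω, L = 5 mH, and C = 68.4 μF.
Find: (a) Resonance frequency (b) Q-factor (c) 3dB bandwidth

Step 1 — Resonance: ω₀ = 1/√(LC) = 1/√(0.005·6.84e-05) = 1710 rad/s.
Step 2 — f₀ = ω₀/(2π) = 272.1 Hz.
Step 3 — Series Q: Q = ω₀L/R = 1710·0.005/1930 = 0.00443.
Step 4 — Bandwidth: Δω = ω₀/Q = 3.86e+05 rad/s; BW = Δω/(2π) = 6.143e+04 Hz.

(a) f₀ = 272.1 Hz  (b) Q = 0.00443  (c) BW = 6.143e+04 Hz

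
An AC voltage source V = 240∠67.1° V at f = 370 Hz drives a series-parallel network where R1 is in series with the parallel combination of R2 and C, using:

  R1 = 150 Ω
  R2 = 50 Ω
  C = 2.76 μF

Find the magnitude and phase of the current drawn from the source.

Step 1 — Angular frequency: ω = 2π·f = 2π·370 = 2325 rad/s.
Step 2 — Component impedances:
  R1: Z = R = 150 Ω
  R2: Z = R = 50 Ω
  C: Z = 1/(jωC) = -j/(ω·C) = 0 - j155.9 Ω
Step 3 — Parallel branch: R2 || C = 1/(1/R2 + 1/C) = 45.33 - j14.54 Ω.
Step 4 — Series with R1: Z_total = R1 + (R2 || C) = 195.3 - j14.54 Ω = 195.9∠-4.3° Ω.
Step 5 — Source phasor: V = 240∠67.1° V = 93.39 + j221.1 V.
Step 6 — Ohm's law: I = V / Z_total = (93.39 + j221.1) / (195.3 - j14.54) = 0.3917 + j1.161 A.
Step 7 — Convert to polar: |I| = 1.225 A, ∠I = 71.4°.

I = 1.225∠71.4° A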